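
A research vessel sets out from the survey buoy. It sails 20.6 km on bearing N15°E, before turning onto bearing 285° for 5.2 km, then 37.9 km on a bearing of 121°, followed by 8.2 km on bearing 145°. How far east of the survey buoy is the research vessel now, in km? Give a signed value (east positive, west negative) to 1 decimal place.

Leg 1 (N15°E, 20.6 km): east 20.6 sin 15° = 5.33, north 20.6 cos 15° = 19.90
Leg 2 (285°, 5.2 km): east 5.2 sin 285° = -5.02, north 5.2 cos 285° = 1.35
Leg 3 (121°, 37.9 km): east 37.9 sin 121° = 32.49, north 37.9 cos 121° = -19.52
Leg 4 (145°, 8.2 km): east 8.2 sin 145° = 4.70, north 8.2 cos 145° = -6.72
Net east component: 37.50 km.

37.5 km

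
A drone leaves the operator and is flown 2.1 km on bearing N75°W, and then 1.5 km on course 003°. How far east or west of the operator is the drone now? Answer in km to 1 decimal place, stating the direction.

1.9 km west

Leg 1 (N75°W, 2.1 km): east 2.1 sin 285° = -2.03, north 2.1 cos 285° = 0.54
Leg 2 (003°, 1.5 km): east 1.5 sin 3° = 0.08, north 1.5 cos 3° = 1.50
Net east component: -1.95 km.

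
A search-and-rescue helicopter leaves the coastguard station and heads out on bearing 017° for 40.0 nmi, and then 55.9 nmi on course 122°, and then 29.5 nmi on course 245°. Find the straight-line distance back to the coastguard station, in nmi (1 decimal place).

Leg 1 (017°, 40.0 nmi): east 40.0 sin 17° = 11.69, north 40.0 cos 17° = 38.25
Leg 2 (122°, 55.9 nmi): east 55.9 sin 122° = 47.41, north 55.9 cos 122° = -29.62
Leg 3 (245°, 29.5 nmi): east 29.5 sin 245° = -26.74, north 29.5 cos 245° = -12.47
Net: 32.36 east, -3.84 north. Distance = √((32.36)² + (-3.84)²) = 32.591 nmi.

32.6 nmi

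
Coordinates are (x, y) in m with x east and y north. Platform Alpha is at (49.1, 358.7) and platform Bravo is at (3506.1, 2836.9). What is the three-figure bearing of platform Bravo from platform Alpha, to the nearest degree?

054°

Δeast = 3506.1 − 49.1 = 3457.00; Δnorth = 2836.9 − 358.7 = 2478.20.
Bearing = atan2(Δeast, Δnorth) mod 360° = 54.36° ≈ 054°.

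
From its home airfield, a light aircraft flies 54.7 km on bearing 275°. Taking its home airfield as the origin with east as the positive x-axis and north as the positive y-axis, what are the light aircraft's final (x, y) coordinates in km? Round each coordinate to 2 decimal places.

Leg 1 (275°, 54.7 km): east 54.7 sin 275° = -54.49, north 54.7 cos 275° = 4.77
Summing: -54.49 km east, 4.77 km north → (-54.49, 4.77).

(-54.49, 4.77)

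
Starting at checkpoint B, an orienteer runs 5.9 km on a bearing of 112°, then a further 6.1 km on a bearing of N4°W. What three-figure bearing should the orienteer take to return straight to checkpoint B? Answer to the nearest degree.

232°

Leg 1 (112°, 5.9 km): east 5.9 sin 112° = 5.47, north 5.9 cos 112° = -2.21
Leg 2 (N4°W, 6.1 km): east 6.1 sin 356° = -0.43, north 6.1 cos 356° = 6.09
Net displacement: 5.04 east, 3.87 north. Direction back to start is (-5.04, -3.87): bearing = atan2(-5.04, -3.87) mod 360° = 232.47° ≈ 232°.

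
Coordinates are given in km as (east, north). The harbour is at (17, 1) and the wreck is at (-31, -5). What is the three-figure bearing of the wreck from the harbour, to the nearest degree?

263°

Δeast = -31 − 17 = -48.00; Δnorth = -5 − 1 = -6.00.
Bearing = atan2(Δeast, Δnorth) mod 360° = 262.87° ≈ 263°.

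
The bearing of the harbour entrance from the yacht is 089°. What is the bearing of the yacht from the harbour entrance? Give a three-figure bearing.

269°

Back-bearing = 089° + 180° = 269°.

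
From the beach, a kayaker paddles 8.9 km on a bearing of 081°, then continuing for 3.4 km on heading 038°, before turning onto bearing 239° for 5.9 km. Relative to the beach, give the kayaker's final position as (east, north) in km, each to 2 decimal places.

Leg 1 (081°, 8.9 km): east 8.9 sin 81° = 8.79, north 8.9 cos 81° = 1.39
Leg 2 (038°, 3.4 km): east 3.4 sin 38° = 2.09, north 3.4 cos 38° = 2.68
Leg 3 (239°, 5.9 km): east 5.9 sin 239° = -5.06, north 5.9 cos 239° = -3.04
Summing: 5.83 km east, 1.03 km north → (5.83, 1.03).

(5.83, 1.03)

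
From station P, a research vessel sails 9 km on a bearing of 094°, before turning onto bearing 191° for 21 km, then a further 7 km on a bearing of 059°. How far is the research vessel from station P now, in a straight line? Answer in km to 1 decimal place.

20.8 km

Leg 1 (094°, 9 km): east 9 sin 94° = 8.98, north 9 cos 94° = -0.63
Leg 2 (191°, 21 km): east 21 sin 191° = -4.01, north 21 cos 191° = -20.61
Leg 3 (059°, 7 km): east 7 sin 59° = 6.00, north 7 cos 59° = 3.61
Net: 10.97 east, -17.64 north. Distance = √((10.97)² + (-17.64)²) = 20.771 km.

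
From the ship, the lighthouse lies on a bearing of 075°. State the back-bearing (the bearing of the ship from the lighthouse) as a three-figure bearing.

Back-bearing = 075° + 180° = 255°.

255°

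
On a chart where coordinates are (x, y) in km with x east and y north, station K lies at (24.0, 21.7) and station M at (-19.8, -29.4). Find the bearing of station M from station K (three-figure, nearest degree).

221°

Δeast = -19.8 − 24.0 = -43.80; Δnorth = -29.4 − 21.7 = -51.10.
Bearing = atan2(Δeast, Δnorth) mod 360° = 220.60° ≈ 221°.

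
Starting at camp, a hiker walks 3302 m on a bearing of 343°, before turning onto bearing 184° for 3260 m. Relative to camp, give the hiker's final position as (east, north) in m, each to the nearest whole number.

Leg 1 (343°, 3302 m): east 3302 sin 343° = -965.41, north 3302 cos 343° = 3157.72
Leg 2 (184°, 3260 m): east 3260 sin 184° = -227.41, north 3260 cos 184° = -3252.06
Summing: -1192.82 m east, -94.34 m north → (-1193, -94).

(-1193, -94)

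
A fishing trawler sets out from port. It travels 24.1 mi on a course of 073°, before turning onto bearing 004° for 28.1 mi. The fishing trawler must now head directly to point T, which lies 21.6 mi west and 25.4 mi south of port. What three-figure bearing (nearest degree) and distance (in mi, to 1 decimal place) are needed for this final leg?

Leg 1 (073°, 24.1 mi): east 24.1 sin 73° = 23.05, north 24.1 cos 73° = 7.05
Leg 2 (004°, 28.1 mi): east 28.1 sin 4° = 1.96, north 28.1 cos 4° = 28.03
Current position: (25.01, 35.08). Target: (-21.6, -25.4). Remaining: Δeast = -46.61, Δnorth = -60.48.
Bearing = atan2(-46.61, -60.48) mod 360° = 217.62°; distance = √((-46.61)² + (-60.48)²) = 76.353 mi.

218°, 76.4 mi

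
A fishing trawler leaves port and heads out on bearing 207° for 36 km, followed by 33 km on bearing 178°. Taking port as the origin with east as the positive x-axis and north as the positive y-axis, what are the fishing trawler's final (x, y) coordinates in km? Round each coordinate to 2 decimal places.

Leg 1 (207°, 36 km): east 36 sin 207° = -16.34, north 36 cos 207° = -32.08
Leg 2 (178°, 33 km): east 33 sin 178° = 1.15, north 33 cos 178° = -32.98
Summing: -15.19 km east, -65.06 km north → (-15.19, -65.06).

(-15.19, -65.06)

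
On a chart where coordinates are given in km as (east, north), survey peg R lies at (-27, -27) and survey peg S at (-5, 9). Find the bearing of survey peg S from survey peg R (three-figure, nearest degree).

031°

Δeast = -5 − -27 = 22.00; Δnorth = 9 − -27 = 36.00.
Bearing = atan2(Δeast, Δnorth) mod 360° = 31.43° ≈ 031°.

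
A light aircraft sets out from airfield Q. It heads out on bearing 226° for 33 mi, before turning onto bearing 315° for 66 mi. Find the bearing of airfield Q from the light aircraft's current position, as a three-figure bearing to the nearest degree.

109°

Leg 1 (226°, 33 mi): east 33 sin 226° = -23.74, north 33 cos 226° = -22.92
Leg 2 (315°, 66 mi): east 66 sin 315° = -46.67, north 66 cos 315° = 46.67
Net displacement: -70.41 east, 23.75 north. Direction back to start is (70.41, -23.75): bearing = atan2(70.41, -23.75) mod 360° = 108.64° ≈ 109°.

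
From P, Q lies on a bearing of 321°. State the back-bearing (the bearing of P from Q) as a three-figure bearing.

Back-bearing = 321° − 180° = 141°.

141°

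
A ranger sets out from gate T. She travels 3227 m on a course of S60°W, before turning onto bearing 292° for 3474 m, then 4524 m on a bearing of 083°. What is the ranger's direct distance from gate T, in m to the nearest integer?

Leg 1 (S60°W, 3227 m): east 3227 sin 240° = -2794.66, north 3227 cos 240° = -1613.50
Leg 2 (292°, 3474 m): east 3474 sin 292° = -3221.04, north 3474 cos 292° = 1301.38
Leg 3 (083°, 4524 m): east 4524 sin 83° = 4490.28, north 4524 cos 83° = 551.34
Net: -1525.42 east, 239.22 north. Distance = √((-1525.42)² + (239.22)²) = 1544.066 m.

1544 m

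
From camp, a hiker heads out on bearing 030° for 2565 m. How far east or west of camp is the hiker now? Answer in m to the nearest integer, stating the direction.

Leg 1 (030°, 2565 m): east 2565 sin 30° = 1282.50, north 2565 cos 30° = 2221.36
Net east component: 1282.50 m.

1282 m east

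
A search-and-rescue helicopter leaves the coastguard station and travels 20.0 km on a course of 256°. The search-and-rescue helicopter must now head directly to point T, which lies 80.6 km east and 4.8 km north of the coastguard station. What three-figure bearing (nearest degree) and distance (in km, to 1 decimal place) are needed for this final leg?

Leg 1 (256°, 20.0 km): east 20.0 sin 256° = -19.41, north 20.0 cos 256° = -4.84
Current position: (-19.41, -4.84). Target: (80.6, 4.8). Remaining: Δeast = 100.01, Δnorth = 9.64.
Bearing = atan2(100.01, 9.64) mod 360° = 84.49°; distance = √((100.01)² + (9.64)²) = 100.469 km.

084°, 100.5 km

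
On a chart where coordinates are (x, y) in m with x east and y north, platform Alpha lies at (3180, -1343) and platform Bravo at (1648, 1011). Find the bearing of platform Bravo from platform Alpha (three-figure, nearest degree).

Δeast = 1648 − 3180 = -1532.00; Δnorth = 1011 − -1343 = 2354.00.
Bearing = atan2(Δeast, Δnorth) mod 360° = 326.94° ≈ 327°.

327°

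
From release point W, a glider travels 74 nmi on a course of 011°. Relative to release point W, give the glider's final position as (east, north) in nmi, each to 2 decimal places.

Leg 1 (011°, 74 nmi): east 74 sin 11° = 14.12, north 74 cos 11° = 72.64
Summing: 14.12 nmi east, 72.64 nmi north → (14.12, 72.64).

(14.12, 72.64)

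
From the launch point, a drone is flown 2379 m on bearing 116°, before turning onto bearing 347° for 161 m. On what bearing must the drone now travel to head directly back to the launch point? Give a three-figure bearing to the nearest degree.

Leg 1 (116°, 2379 m): east 2379 sin 116° = 2138.23, north 2379 cos 116° = -1042.88
Leg 2 (347°, 161 m): east 161 sin 347° = -36.22, north 161 cos 347° = 156.87
Net displacement: 2102.01 east, -886.01 north. Direction back to start is (-2102.01, 886.01): bearing = atan2(-2102.01, 886.01) mod 360° = 292.86° ≈ 293°.

293°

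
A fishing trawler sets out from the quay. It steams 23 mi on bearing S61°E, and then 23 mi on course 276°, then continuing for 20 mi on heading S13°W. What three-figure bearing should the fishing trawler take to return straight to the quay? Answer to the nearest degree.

014°

Leg 1 (S61°E, 23 mi): east 23 sin 119° = 20.12, north 23 cos 119° = -11.15
Leg 2 (276°, 23 mi): east 23 sin 276° = -22.87, north 23 cos 276° = 2.40
Leg 3 (S13°W, 20 mi): east 20 sin 193° = -4.50, north 20 cos 193° = -19.49
Net displacement: -7.26 east, -28.23 north. Direction back to start is (7.26, 28.23): bearing = atan2(7.26, 28.23) mod 360° = 14.41° ≈ 014°.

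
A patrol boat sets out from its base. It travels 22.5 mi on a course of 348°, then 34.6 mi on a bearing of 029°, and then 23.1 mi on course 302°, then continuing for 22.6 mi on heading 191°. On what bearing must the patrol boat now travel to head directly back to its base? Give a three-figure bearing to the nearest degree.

164°

Leg 1 (348°, 22.5 mi): east 22.5 sin 348° = -4.68, north 22.5 cos 348° = 22.01
Leg 2 (029°, 34.6 mi): east 34.6 sin 29° = 16.77, north 34.6 cos 29° = 30.26
Leg 3 (302°, 23.1 mi): east 23.1 sin 302° = -19.59, north 23.1 cos 302° = 12.24
Leg 4 (191°, 22.6 mi): east 22.6 sin 191° = -4.31, north 22.6 cos 191° = -22.18
Net displacement: -11.81 east, 42.33 north. Direction back to start is (11.81, -42.33): bearing = atan2(11.81, -42.33) mod 360° = 164.42° ≈ 164°.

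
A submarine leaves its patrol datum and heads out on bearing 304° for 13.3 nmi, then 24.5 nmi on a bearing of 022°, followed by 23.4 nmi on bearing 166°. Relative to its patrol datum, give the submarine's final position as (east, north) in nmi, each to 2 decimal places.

(3.81, 7.45)

Leg 1 (304°, 13.3 nmi): east 13.3 sin 304° = -11.03, north 13.3 cos 304° = 7.44
Leg 2 (022°, 24.5 nmi): east 24.5 sin 22° = 9.18, north 24.5 cos 22° = 22.72
Leg 3 (166°, 23.4 nmi): east 23.4 sin 166° = 5.66, north 23.4 cos 166° = -22.70
Summing: 3.81 nmi east, 7.45 nmi north → (3.81, 7.45).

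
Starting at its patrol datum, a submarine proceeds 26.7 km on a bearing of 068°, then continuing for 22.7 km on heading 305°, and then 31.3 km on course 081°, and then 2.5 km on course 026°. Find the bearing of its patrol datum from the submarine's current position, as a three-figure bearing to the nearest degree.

232°

Leg 1 (068°, 26.7 km): east 26.7 sin 68° = 24.76, north 26.7 cos 68° = 10.00
Leg 2 (305°, 22.7 km): east 22.7 sin 305° = -18.59, north 22.7 cos 305° = 13.02
Leg 3 (081°, 31.3 km): east 31.3 sin 81° = 30.91, north 31.3 cos 81° = 4.90
Leg 4 (026°, 2.5 km): east 2.5 sin 26° = 1.10, north 2.5 cos 26° = 2.25
Net displacement: 38.17 east, 30.17 north. Direction back to start is (-38.17, -30.17): bearing = atan2(-38.17, -30.17) mod 360° = 231.68° ≈ 232°.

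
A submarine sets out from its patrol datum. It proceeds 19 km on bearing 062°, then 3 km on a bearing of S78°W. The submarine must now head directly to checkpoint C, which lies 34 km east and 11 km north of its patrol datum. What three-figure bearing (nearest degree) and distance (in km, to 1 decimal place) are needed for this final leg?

Leg 1 (062°, 19 km): east 19 sin 62° = 16.78, north 19 cos 62° = 8.92
Leg 2 (S78°W, 3 km): east 3 sin 258° = -2.93, north 3 cos 258° = -0.62
Current position: (13.84, 8.30). Target: (34, 11). Remaining: Δeast = 20.16, Δnorth = 2.70.
Bearing = atan2(20.16, 2.70) mod 360° = 82.36°; distance = √((20.16)² + (2.70)²) = 20.339 km.

082°, 20.3 km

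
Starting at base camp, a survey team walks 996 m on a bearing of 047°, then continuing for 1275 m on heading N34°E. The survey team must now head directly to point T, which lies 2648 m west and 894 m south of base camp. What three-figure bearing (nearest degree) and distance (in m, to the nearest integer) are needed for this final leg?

237°, 4862 m

Leg 1 (047°, 996 m): east 996 sin 47° = 728.43, north 996 cos 47° = 679.27
Leg 2 (N34°E, 1275 m): east 1275 sin 34° = 712.97, north 1275 cos 34° = 1057.02
Current position: (1441.40, 1736.29). Target: (-2648, -894). Remaining: Δeast = -4089.40, Δnorth = -2630.29.
Bearing = atan2(-4089.40, -2630.29) mod 360° = 237.25°; distance = √((-4089.40)² + (-2630.29)²) = 4862.266 m.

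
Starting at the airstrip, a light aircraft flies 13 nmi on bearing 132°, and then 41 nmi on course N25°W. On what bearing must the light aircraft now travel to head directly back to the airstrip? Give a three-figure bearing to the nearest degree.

165°

Leg 1 (132°, 13 nmi): east 13 sin 132° = 9.66, north 13 cos 132° = -8.70
Leg 2 (N25°W, 41 nmi): east 41 sin 335° = -17.33, north 41 cos 335° = 37.16
Net displacement: -7.67 east, 28.46 north. Direction back to start is (7.67, -28.46): bearing = atan2(7.67, -28.46) mod 360° = 164.92° ≈ 165°.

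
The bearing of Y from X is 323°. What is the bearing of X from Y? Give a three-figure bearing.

143°

Back-bearing = 323° − 180° = 143°.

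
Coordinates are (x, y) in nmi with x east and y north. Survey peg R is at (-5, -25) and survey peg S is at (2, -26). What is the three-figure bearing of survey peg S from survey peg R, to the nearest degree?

098°

Δeast = 2 − -5 = 7.00; Δnorth = -26 − -25 = -1.00.
Bearing = atan2(Δeast, Δnorth) mod 360° = 98.13° ≈ 098°.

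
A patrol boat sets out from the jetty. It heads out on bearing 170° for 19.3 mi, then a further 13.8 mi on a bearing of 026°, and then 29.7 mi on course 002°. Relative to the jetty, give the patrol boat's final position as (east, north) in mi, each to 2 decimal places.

Leg 1 (170°, 19.3 mi): east 19.3 sin 170° = 3.35, north 19.3 cos 170° = -19.01
Leg 2 (026°, 13.8 mi): east 13.8 sin 26° = 6.05, north 13.8 cos 26° = 12.40
Leg 3 (002°, 29.7 mi): east 29.7 sin 2° = 1.04, north 29.7 cos 2° = 29.68
Summing: 10.44 mi east, 23.08 mi north → (10.44, 23.08).

(10.44, 23.08)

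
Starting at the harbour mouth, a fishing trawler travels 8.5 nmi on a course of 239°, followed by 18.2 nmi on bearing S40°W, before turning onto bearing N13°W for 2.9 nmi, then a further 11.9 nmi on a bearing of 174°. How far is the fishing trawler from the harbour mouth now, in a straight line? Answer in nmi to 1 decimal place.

32.9 nmi

Leg 1 (239°, 8.5 nmi): east 8.5 sin 239° = -7.29, north 8.5 cos 239° = -4.38
Leg 2 (S40°W, 18.2 nmi): east 18.2 sin 220° = -11.70, north 18.2 cos 220° = -13.94
Leg 3 (N13°W, 2.9 nmi): east 2.9 sin 347° = -0.65, north 2.9 cos 347° = 2.83
Leg 4 (174°, 11.9 nmi): east 11.9 sin 174° = 1.24, north 11.9 cos 174° = -11.83
Net: -18.39 east, -27.33 north. Distance = √((-18.39)² + (-27.33)²) = 32.942 nmi.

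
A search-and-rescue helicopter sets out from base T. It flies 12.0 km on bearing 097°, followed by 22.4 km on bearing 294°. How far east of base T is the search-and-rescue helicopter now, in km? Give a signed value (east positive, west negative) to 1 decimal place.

-8.6 km

Leg 1 (097°, 12.0 km): east 12.0 sin 97° = 11.91, north 12.0 cos 97° = -1.46
Leg 2 (294°, 22.4 km): east 22.4 sin 294° = -20.46, north 22.4 cos 294° = 9.11
Net east component: -8.55 km.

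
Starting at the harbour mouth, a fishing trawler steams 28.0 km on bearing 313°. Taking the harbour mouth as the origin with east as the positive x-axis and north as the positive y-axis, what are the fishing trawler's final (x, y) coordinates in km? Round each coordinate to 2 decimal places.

Leg 1 (313°, 28.0 km): east 28.0 sin 313° = -20.48, north 28.0 cos 313° = 19.10
Summing: -20.48 km east, 19.10 km north → (-20.48, 19.10).

(-20.48, 19.10)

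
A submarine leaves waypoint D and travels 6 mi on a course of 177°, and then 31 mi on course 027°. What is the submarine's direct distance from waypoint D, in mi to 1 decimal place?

26.0 mi

Leg 1 (177°, 6 mi): east 6 sin 177° = 0.31, north 6 cos 177° = -5.99
Leg 2 (027°, 31 mi): east 31 sin 27° = 14.07, north 31 cos 27° = 27.62
Net: 14.39 east, 21.63 north. Distance = √((14.39)² + (21.63)²) = 25.978 mi.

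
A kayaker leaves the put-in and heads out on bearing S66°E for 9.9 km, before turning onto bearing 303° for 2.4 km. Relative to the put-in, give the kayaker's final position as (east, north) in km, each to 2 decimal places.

Leg 1 (S66°E, 9.9 km): east 9.9 sin 114° = 9.04, north 9.9 cos 114° = -4.03
Leg 2 (303°, 2.4 km): east 2.4 sin 303° = -2.01, north 2.4 cos 303° = 1.31
Summing: 7.03 km east, -2.72 km north → (7.03, -2.72).

(7.03, -2.72)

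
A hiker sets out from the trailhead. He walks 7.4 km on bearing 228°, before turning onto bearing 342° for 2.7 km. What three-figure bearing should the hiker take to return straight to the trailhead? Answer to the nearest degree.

Leg 1 (228°, 7.4 km): east 7.4 sin 228° = -5.50, north 7.4 cos 228° = -4.95
Leg 2 (342°, 2.7 km): east 2.7 sin 342° = -0.83, north 2.7 cos 342° = 2.57
Net displacement: -6.33 east, -2.38 north. Direction back to start is (6.33, 2.38): bearing = atan2(6.33, 2.38) mod 360° = 69.38° ≈ 069°.

069°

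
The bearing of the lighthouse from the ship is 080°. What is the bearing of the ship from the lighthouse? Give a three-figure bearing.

260°

Back-bearing = 080° + 180° = 260°.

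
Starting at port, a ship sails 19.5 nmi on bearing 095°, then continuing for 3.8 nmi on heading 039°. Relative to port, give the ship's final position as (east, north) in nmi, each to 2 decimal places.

(21.82, 1.25)

Leg 1 (095°, 19.5 nmi): east 19.5 sin 95° = 19.43, north 19.5 cos 95° = -1.70
Leg 2 (039°, 3.8 nmi): east 3.8 sin 39° = 2.39, north 3.8 cos 39° = 2.95
Summing: 21.82 nmi east, 1.25 nmi north → (21.82, 1.25).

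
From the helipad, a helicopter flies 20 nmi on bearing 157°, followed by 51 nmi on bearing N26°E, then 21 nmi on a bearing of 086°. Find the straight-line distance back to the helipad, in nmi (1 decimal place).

58.7 nmi

Leg 1 (157°, 20 nmi): east 20 sin 157° = 7.81, north 20 cos 157° = -18.41
Leg 2 (N26°E, 51 nmi): east 51 sin 26° = 22.36, north 51 cos 26° = 45.84
Leg 3 (086°, 21 nmi): east 21 sin 86° = 20.95, north 21 cos 86° = 1.46
Net: 51.12 east, 28.89 north. Distance = √((51.12)² + (28.89)²) = 58.721 nmi.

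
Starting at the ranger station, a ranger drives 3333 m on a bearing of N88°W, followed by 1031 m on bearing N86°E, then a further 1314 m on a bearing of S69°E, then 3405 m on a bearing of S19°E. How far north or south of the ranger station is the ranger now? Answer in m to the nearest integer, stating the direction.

3502 m south

Leg 1 (N88°W, 3333 m): east 3333 sin 272° = -3330.97, north 3333 cos 272° = 116.32
Leg 2 (N86°E, 1031 m): east 1031 sin 86° = 1028.49, north 1031 cos 86° = 71.92
Leg 3 (S69°E, 1314 m): east 1314 sin 111° = 1226.72, north 1314 cos 111° = -470.90
Leg 4 (S19°E, 3405 m): east 3405 sin 161° = 1108.56, north 3405 cos 161° = -3219.49
Net north component: -3502.15 m.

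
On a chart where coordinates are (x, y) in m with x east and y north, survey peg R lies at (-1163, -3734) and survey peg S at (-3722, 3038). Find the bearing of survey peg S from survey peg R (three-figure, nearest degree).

Δeast = -3722 − -1163 = -2559.00; Δnorth = 3038 − -3734 = 6772.00.
Bearing = atan2(Δeast, Δnorth) mod 360° = 339.30° ≈ 339°.

339°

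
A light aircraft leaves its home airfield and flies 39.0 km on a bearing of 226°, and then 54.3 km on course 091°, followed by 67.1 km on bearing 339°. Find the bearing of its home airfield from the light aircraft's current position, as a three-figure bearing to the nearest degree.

Leg 1 (226°, 39.0 km): east 39.0 sin 226° = -28.05, north 39.0 cos 226° = -27.09
Leg 2 (091°, 54.3 km): east 54.3 sin 91° = 54.29, north 54.3 cos 91° = -0.95
Leg 3 (339°, 67.1 km): east 67.1 sin 339° = -24.05, north 67.1 cos 339° = 62.64
Net displacement: 2.19 east, 34.60 north. Direction back to start is (-2.19, -34.60): bearing = atan2(-2.19, -34.60) mod 360° = 183.62° ≈ 184°.

184°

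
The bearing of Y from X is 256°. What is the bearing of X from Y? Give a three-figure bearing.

Back-bearing = 256° − 180° = 076°.

076°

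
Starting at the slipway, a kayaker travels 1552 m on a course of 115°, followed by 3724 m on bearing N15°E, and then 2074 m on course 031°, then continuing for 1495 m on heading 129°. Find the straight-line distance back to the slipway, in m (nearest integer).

5953 m

Leg 1 (115°, 1552 m): east 1552 sin 115° = 1406.59, north 1552 cos 115° = -655.90
Leg 2 (N15°E, 3724 m): east 3724 sin 15° = 963.84, north 3724 cos 15° = 3597.11
Leg 3 (031°, 2074 m): east 2074 sin 31° = 1068.19, north 2074 cos 31° = 1777.76
Leg 4 (129°, 1495 m): east 1495 sin 129° = 1161.83, north 1495 cos 129° = -940.83
Net: 4600.45 east, 3778.14 north. Distance = √((4600.45)² + (3778.14)²) = 5953.023 m.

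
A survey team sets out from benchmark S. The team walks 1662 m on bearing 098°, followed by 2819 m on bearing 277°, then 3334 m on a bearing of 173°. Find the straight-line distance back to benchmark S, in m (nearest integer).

3283 m

Leg 1 (098°, 1662 m): east 1662 sin 98° = 1645.83, north 1662 cos 98° = -231.31
Leg 2 (277°, 2819 m): east 2819 sin 277° = -2797.99, north 2819 cos 277° = 343.55
Leg 3 (173°, 3334 m): east 3334 sin 173° = 406.31, north 3334 cos 173° = -3309.15
Net: -745.85 east, -3196.90 north. Distance = √((-745.85)² + (-3196.90)²) = 3282.757 m.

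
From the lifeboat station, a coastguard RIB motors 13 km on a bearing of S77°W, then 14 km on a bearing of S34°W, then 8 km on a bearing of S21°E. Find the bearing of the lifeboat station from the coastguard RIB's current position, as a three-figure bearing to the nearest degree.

Leg 1 (S77°W, 13 km): east 13 sin 257° = -12.67, north 13 cos 257° = -2.92
Leg 2 (S34°W, 14 km): east 14 sin 214° = -7.83, north 14 cos 214° = -11.61
Leg 3 (S21°E, 8 km): east 8 sin 159° = 2.87, north 8 cos 159° = -7.47
Net displacement: -17.63 east, -22.00 north. Direction back to start is (17.63, 22.00): bearing = atan2(17.63, 22.00) mod 360° = 38.71° ≈ 039°.

039°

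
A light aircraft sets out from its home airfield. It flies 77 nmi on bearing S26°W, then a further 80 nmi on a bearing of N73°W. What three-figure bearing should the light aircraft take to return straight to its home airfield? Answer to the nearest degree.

Leg 1 (S26°W, 77 nmi): east 77 sin 206° = -33.75, north 77 cos 206° = -69.21
Leg 2 (N73°W, 80 nmi): east 80 sin 287° = -76.50, north 80 cos 287° = 23.39
Net displacement: -110.26 east, -45.82 north. Direction back to start is (110.26, 45.82): bearing = atan2(110.26, 45.82) mod 360° = 67.43° ≈ 067°.

067°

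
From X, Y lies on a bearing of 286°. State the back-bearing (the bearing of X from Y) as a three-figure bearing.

Back-bearing = 286° − 180° = 106°.

106°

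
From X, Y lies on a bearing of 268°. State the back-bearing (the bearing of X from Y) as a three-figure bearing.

Back-bearing = 268° − 180° = 088°.

088°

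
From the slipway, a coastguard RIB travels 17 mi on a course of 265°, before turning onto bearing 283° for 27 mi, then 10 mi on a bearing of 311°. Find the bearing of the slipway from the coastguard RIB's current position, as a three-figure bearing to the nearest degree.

102°

Leg 1 (265°, 17 mi): east 17 sin 265° = -16.94, north 17 cos 265° = -1.48
Leg 2 (283°, 27 mi): east 27 sin 283° = -26.31, north 27 cos 283° = 6.07
Leg 3 (311°, 10 mi): east 10 sin 311° = -7.55, north 10 cos 311° = 6.56
Net displacement: -50.79 east, 11.15 north. Direction back to start is (50.79, -11.15): bearing = atan2(50.79, -11.15) mod 360° = 102.38° ≈ 102°.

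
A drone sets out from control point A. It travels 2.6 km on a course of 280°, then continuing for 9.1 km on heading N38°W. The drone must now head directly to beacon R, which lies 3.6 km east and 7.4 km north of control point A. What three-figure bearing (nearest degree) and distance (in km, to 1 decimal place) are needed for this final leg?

091°, 11.8 km

Leg 1 (280°, 2.6 km): east 2.6 sin 280° = -2.56, north 2.6 cos 280° = 0.45
Leg 2 (N38°W, 9.1 km): east 9.1 sin 322° = -5.60, north 9.1 cos 322° = 7.17
Current position: (-8.16, 7.62). Target: (3.6, 7.4). Remaining: Δeast = 11.76, Δnorth = -0.22.
Bearing = atan2(11.76, -0.22) mod 360° = 91.08°; distance = √((11.76)² + (-0.22)²) = 11.765 km.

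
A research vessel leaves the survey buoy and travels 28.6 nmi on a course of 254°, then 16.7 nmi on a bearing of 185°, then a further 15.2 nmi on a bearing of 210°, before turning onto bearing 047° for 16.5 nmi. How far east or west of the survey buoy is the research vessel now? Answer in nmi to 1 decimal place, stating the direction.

Leg 1 (254°, 28.6 nmi): east 28.6 sin 254° = -27.49, north 28.6 cos 254° = -7.88
Leg 2 (185°, 16.7 nmi): east 16.7 sin 185° = -1.46, north 16.7 cos 185° = -16.64
Leg 3 (210°, 15.2 nmi): east 15.2 sin 210° = -7.60, north 15.2 cos 210° = -13.16
Leg 4 (047°, 16.5 nmi): east 16.5 sin 47° = 12.07, north 16.5 cos 47° = 11.25
Net east component: -24.48 nmi.

24.5 nmi west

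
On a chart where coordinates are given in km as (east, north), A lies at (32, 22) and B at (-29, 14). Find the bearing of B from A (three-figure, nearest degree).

Δeast = -29 − 32 = -61.00; Δnorth = 14 − 22 = -8.00.
Bearing = atan2(Δeast, Δnorth) mod 360° = 262.53° ≈ 263°.

263°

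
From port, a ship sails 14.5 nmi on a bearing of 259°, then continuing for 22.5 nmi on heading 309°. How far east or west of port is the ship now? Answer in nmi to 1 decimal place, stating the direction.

Leg 1 (259°, 14.5 nmi): east 14.5 sin 259° = -14.23, north 14.5 cos 259° = -2.77
Leg 2 (309°, 22.5 nmi): east 22.5 sin 309° = -17.49, north 22.5 cos 309° = 14.16
Net east component: -31.72 nmi.

31.7 nmi west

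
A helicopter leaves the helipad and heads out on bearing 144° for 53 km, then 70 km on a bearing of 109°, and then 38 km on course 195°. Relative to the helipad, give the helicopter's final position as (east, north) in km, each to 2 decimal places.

(87.50, -102.37)

Leg 1 (144°, 53 km): east 53 sin 144° = 31.15, north 53 cos 144° = -42.88
Leg 2 (109°, 70 km): east 70 sin 109° = 66.19, north 70 cos 109° = -22.79
Leg 3 (195°, 38 km): east 38 sin 195° = -9.84, north 38 cos 195° = -36.71
Summing: 87.50 km east, -102.37 km north → (87.50, -102.37).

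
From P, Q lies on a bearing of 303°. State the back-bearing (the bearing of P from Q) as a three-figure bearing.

123°

Back-bearing = 303° − 180° = 123°.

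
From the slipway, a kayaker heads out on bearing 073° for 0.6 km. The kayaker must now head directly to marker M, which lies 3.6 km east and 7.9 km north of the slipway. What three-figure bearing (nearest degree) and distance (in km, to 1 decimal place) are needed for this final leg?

Leg 1 (073°, 0.6 km): east 0.6 sin 73° = 0.57, north 0.6 cos 73° = 0.18
Current position: (0.57, 0.18). Target: (3.6, 7.9). Remaining: Δeast = 3.03, Δnorth = 7.72.
Bearing = atan2(3.03, 7.72) mod 360° = 21.39°; distance = √((3.03)² + (7.72)²) = 8.296 km.

021°, 8.3 km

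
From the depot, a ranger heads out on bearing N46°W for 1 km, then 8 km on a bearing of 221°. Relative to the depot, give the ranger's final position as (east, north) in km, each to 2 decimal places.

Leg 1 (N46°W, 1 km): east 1 sin 314° = -0.72, north 1 cos 314° = 0.69
Leg 2 (221°, 8 km): east 8 sin 221° = -5.25, north 8 cos 221° = -6.04
Summing: -5.97 km east, -5.34 km north → (-5.97, -5.34).

(-5.97, -5.34)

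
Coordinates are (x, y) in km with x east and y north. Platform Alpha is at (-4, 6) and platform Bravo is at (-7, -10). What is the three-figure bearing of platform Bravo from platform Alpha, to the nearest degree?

191°

Δeast = -7 − -4 = -3.00; Δnorth = -10 − 6 = -16.00.
Bearing = atan2(Δeast, Δnorth) mod 360° = 190.62° ≈ 191°.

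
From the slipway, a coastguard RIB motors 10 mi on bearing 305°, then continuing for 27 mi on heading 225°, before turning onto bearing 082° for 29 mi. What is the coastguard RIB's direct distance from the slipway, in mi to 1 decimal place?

9.4 mi

Leg 1 (305°, 10 mi): east 10 sin 305° = -8.19, north 10 cos 305° = 5.74
Leg 2 (225°, 27 mi): east 27 sin 225° = -19.09, north 27 cos 225° = -19.09
Leg 3 (082°, 29 mi): east 29 sin 82° = 28.72, north 29 cos 82° = 4.04
Net: 1.43 east, -9.32 north. Distance = √((1.43)² + (-9.32)²) = 9.430 mi.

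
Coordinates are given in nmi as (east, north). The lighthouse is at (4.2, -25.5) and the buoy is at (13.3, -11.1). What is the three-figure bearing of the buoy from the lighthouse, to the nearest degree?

032°

Δeast = 13.3 − 4.2 = 9.10; Δnorth = -11.1 − -25.5 = 14.40.
Bearing = atan2(Δeast, Δnorth) mod 360° = 32.29° ≈ 032°.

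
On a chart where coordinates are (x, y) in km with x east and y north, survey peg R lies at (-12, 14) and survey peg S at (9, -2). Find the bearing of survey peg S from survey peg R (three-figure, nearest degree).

127°

Δeast = 9 − -12 = 21.00; Δnorth = -2 − 14 = -16.00.
Bearing = atan2(Δeast, Δnorth) mod 360° = 127.30° ≈ 127°.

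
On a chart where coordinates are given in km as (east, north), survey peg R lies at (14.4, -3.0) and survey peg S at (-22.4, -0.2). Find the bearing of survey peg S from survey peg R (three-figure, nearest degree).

Δeast = -22.4 − 14.4 = -36.80; Δnorth = -0.2 − -3.0 = 2.80.
Bearing = atan2(Δeast, Δnorth) mod 360° = 274.35° ≈ 274°.

274°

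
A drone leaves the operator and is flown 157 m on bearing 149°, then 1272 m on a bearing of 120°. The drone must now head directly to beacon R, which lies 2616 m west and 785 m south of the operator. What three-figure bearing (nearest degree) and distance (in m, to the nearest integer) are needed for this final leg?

Leg 1 (149°, 157 m): east 157 sin 149° = 80.86, north 157 cos 149° = -134.58
Leg 2 (120°, 1272 m): east 1272 sin 120° = 1101.58, north 1272 cos 120° = -636.00
Current position: (1182.45, -770.58). Target: (-2616, -785). Remaining: Δeast = -3798.45, Δnorth = -14.42.
Bearing = atan2(-3798.45, -14.42) mod 360° = 269.78°; distance = √((-3798.45)² + (-14.42)²) = 3798.473 m.

270°, 3798 m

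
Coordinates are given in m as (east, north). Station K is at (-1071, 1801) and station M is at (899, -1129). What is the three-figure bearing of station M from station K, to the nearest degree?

Δeast = 899 − -1071 = 1970.00; Δnorth = -1129 − 1801 = -2930.00.
Bearing = atan2(Δeast, Δnorth) mod 360° = 146.08° ≈ 146°.

146°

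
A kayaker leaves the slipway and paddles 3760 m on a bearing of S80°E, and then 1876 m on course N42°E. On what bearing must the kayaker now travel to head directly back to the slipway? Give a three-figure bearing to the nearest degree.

Leg 1 (S80°E, 3760 m): east 3760 sin 100° = 3702.88, north 3760 cos 100° = -652.92
Leg 2 (N42°E, 1876 m): east 1876 sin 42° = 1255.29, north 1876 cos 42° = 1394.14
Net displacement: 4958.17 east, 741.22 north. Direction back to start is (-4958.17, -741.22): bearing = atan2(-4958.17, -741.22) mod 360° = 261.50° ≈ 261°.

261°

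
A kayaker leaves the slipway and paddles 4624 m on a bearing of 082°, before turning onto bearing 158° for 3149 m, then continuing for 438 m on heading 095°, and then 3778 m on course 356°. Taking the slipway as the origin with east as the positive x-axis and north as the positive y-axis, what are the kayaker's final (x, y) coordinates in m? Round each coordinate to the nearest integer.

(5931, 1454)

Leg 1 (082°, 4624 m): east 4624 sin 82° = 4579.00, north 4624 cos 82° = 643.54
Leg 2 (158°, 3149 m): east 3149 sin 158° = 1179.64, north 3149 cos 158° = -2919.70
Leg 3 (095°, 438 m): east 438 sin 95° = 436.33, north 438 cos 95° = -38.17
Leg 4 (356°, 3778 m): east 3778 sin 356° = -263.54, north 3778 cos 356° = 3768.80
Summing: 5931.43 m east, 1454.46 m north → (5931, 1454).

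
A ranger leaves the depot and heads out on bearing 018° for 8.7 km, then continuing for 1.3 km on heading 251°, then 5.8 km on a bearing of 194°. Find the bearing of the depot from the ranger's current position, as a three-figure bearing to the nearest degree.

Leg 1 (018°, 8.7 km): east 8.7 sin 18° = 2.69, north 8.7 cos 18° = 8.27
Leg 2 (251°, 1.3 km): east 1.3 sin 251° = -1.23, north 1.3 cos 251° = -0.42
Leg 3 (194°, 5.8 km): east 5.8 sin 194° = -1.40, north 5.8 cos 194° = -5.63
Net displacement: 0.06 east, 2.22 north. Direction back to start is (-0.06, -2.22): bearing = atan2(-0.06, -2.22) mod 360° = 181.45° ≈ 181°.

181°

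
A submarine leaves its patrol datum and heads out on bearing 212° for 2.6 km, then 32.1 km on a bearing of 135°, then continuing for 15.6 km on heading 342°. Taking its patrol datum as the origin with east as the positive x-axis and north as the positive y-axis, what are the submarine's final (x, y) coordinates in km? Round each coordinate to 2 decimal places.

Leg 1 (212°, 2.6 km): east 2.6 sin 212° = -1.38, north 2.6 cos 212° = -2.20
Leg 2 (135°, 32.1 km): east 32.1 sin 135° = 22.70, north 32.1 cos 135° = -22.70
Leg 3 (342°, 15.6 km): east 15.6 sin 342° = -4.82, north 15.6 cos 342° = 14.84
Summing: 16.50 km east, -10.07 km north → (16.50, -10.07).

(16.50, -10.07)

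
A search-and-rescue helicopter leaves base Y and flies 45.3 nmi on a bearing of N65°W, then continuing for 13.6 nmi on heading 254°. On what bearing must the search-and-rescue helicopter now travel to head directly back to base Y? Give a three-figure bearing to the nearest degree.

Leg 1 (N65°W, 45.3 nmi): east 45.3 sin 295° = -41.06, north 45.3 cos 295° = 19.14
Leg 2 (254°, 13.6 nmi): east 13.6 sin 254° = -13.07, north 13.6 cos 254° = -3.75
Net displacement: -54.13 east, 15.40 north. Direction back to start is (54.13, -15.40): bearing = atan2(54.13, -15.40) mod 360° = 105.88° ≈ 106°.

106°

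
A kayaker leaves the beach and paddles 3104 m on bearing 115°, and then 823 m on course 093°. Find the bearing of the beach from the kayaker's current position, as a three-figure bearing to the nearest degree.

Leg 1 (115°, 3104 m): east 3104 sin 115° = 2813.18, north 3104 cos 115° = -1311.81
Leg 2 (093°, 823 m): east 823 sin 93° = 821.87, north 823 cos 93° = -43.07
Net displacement: 3635.05 east, -1354.88 north. Direction back to start is (-3635.05, 1354.88): bearing = atan2(-3635.05, 1354.88) mod 360° = 290.44° ≈ 290°.

290°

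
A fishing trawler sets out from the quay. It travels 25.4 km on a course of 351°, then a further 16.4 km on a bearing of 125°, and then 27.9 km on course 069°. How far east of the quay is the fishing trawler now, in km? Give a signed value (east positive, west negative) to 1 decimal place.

35.5 km

Leg 1 (351°, 25.4 km): east 25.4 sin 351° = -3.97, north 25.4 cos 351° = 25.09
Leg 2 (125°, 16.4 km): east 16.4 sin 125° = 13.43, north 16.4 cos 125° = -9.41
Leg 3 (069°, 27.9 km): east 27.9 sin 69° = 26.05, north 27.9 cos 69° = 10.00
Net east component: 35.51 km.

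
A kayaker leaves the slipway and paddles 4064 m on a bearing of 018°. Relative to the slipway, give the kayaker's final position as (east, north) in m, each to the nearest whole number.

(1256, 3865)

Leg 1 (018°, 4064 m): east 4064 sin 18° = 1255.85, north 4064 cos 18° = 3865.09
Summing: 1255.85 m east, 3865.09 m north → (1256, 3865).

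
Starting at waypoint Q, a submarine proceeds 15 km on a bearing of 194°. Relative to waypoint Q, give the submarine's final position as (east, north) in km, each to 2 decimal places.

Leg 1 (194°, 15 km): east 15 sin 194° = -3.63, north 15 cos 194° = -14.55
Summing: -3.63 km east, -14.55 km north → (-3.63, -14.55).

(-3.63, -14.55)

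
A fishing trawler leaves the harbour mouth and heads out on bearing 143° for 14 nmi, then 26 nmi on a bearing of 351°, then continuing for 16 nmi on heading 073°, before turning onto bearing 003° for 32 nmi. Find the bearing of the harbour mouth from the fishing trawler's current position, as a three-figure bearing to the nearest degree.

Leg 1 (143°, 14 nmi): east 14 sin 143° = 8.43, north 14 cos 143° = -11.18
Leg 2 (351°, 26 nmi): east 26 sin 351° = -4.07, north 26 cos 351° = 25.68
Leg 3 (073°, 16 nmi): east 16 sin 73° = 15.30, north 16 cos 73° = 4.68
Leg 4 (003°, 32 nmi): east 32 sin 3° = 1.67, north 32 cos 3° = 31.96
Net displacement: 21.33 east, 51.13 north. Direction back to start is (-21.33, -51.13): bearing = atan2(-21.33, -51.13) mod 360° = 202.65° ≈ 203°.

203°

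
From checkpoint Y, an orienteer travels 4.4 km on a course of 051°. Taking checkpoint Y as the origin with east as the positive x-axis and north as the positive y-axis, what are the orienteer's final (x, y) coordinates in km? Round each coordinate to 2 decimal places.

(3.42, 2.77)

Leg 1 (051°, 4.4 km): east 4.4 sin 51° = 3.42, north 4.4 cos 51° = 2.77
Summing: 3.42 km east, 2.77 km north → (3.42, 2.77).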